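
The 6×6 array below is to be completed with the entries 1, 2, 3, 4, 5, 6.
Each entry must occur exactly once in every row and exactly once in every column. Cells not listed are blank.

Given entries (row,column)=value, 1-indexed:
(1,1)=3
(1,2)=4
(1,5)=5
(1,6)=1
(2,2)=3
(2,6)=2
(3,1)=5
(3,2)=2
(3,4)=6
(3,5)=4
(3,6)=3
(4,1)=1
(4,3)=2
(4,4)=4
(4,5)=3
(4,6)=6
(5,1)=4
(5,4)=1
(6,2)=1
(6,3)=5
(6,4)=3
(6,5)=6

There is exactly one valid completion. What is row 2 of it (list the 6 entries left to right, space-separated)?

6 3 4 5 1 2

Row 2, column 1: row 2 has {2, 3} and column 1 has {1, 3, 4, 5}, leaving only 6.
Row 2, column 4: row 2 has {2, 3, 6} and column 4 has {1, 3, 4, 6}, leaving only 5.
Row 2, column 5: row 2 has {2, 3, 5, 6} and column 5 has {3, 4, 5, 6}, leaving only 1.
Row 2, column 3: row 2 has {1, 2, 3, 5, 6} and column 3 has {2, 5}, leaving only 4.
So row 2 reads: 6 3 4 5 1 2.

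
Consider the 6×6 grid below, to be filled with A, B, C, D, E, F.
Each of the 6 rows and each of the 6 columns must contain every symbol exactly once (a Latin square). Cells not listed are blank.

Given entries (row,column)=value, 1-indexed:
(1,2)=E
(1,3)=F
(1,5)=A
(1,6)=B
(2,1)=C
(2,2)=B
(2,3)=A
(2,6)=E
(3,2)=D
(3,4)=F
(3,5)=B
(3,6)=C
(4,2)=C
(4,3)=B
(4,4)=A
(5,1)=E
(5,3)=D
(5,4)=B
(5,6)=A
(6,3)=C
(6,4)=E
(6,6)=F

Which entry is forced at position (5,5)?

Row 1, column 1: row 1 has {A, B, E, F} and column 1 has {C, E}, leaving only D.
Row 1, column 4: row 1 has {A, B, D, E, F} and column 4 has {A, B, E, F}, leaving only C.
Row 2, column 4: row 2 has {A, B, C, E} and column 4 has {A, B, C, E, F}, leaving only D.
Row 2, column 5: row 2 has {A, B, C, D, E} and column 5 has {A, B}, leaving only F.
Row 5 already has {A, B, D, E} and column 5 already has {A, B, F}, so row 5, column 5 must be C.

C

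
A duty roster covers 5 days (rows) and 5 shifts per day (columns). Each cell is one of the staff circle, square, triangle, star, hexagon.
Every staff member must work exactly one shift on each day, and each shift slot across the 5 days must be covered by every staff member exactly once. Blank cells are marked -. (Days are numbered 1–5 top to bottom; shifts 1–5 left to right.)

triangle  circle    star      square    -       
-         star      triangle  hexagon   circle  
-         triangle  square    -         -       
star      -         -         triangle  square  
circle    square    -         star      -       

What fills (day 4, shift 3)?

circle

Day 1, shift 5: day 1 has {circle, square, triangle, star} and shift 5 has {circle, square}, leaving only hexagon.
Day 2, shift 1: day 2 has {circle, triangle, star, hexagon} and shift 1 has {circle, triangle, star}, leaving only square.
Day 3, shift 1: day 3 has {square, triangle} and shift 1 has {circle, square, triangle, star}, leaving only hexagon.
Day 3, shift 4: day 3 has {square, triangle, hexagon} and shift 4 has {square, triangle, star, hexagon}, leaving only circle.
Day 3, shift 5: day 3 has {circle, square, triangle, hexagon} and shift 5 has {circle, square, hexagon}, leaving only star.
Day 4, shift 2: day 4 has {square, triangle, star} and shift 2 has {circle, square, triangle, star}, leaving only hexagon.
Day 4 already has {square, triangle, star, hexagon} and shift 3 already has {square, triangle, star}, so day 4, shift 3 must be circle.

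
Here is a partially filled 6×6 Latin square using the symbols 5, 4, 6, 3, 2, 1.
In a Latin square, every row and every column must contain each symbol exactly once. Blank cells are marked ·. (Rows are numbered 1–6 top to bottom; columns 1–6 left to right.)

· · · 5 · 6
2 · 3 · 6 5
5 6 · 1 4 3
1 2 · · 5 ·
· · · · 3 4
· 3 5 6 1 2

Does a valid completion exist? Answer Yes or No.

No

Row 4, column 6: row 4 together with column 6 already contain {5, 4, 6, 3, 2, 1} — every symbol — so nothing can go there. The grid has no valid completion.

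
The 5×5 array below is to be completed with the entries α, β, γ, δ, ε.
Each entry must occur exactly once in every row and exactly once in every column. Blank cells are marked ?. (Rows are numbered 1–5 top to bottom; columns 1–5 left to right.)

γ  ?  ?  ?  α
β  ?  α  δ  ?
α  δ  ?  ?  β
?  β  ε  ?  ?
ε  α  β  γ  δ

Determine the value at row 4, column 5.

γ

Row 4 already has {β, ε} and column 5 already has {α, β, δ}, so row 4, column 5 must be γ.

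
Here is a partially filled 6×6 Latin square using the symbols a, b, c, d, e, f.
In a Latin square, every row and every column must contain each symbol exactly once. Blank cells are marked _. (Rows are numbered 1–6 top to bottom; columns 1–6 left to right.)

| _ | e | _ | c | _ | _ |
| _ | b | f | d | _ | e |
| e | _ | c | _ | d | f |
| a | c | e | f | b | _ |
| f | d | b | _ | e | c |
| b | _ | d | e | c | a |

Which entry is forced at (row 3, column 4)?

b

Row 1, column 1: row 1 has {c, e} and column 1 has {a, b, e, f}, leaving only d.
Row 1, column 3: row 1 has {c, d, e} and column 3 has {b, c, d, e, f}, leaving only a.
Row 1, column 5: row 1 has {a, c, d, e} and column 5 has {b, c, d, e}, leaving only f.
Row 1, column 6: row 1 has {a, c, d, e, f} and column 6 has {a, c, e, f}, leaving only b.
Row 2, column 1: row 2 has {b, d, e, f} and column 1 has {a, b, d, e, f}, leaving only c.
Row 2, column 5: row 2 has {b, c, d, e, f} and column 5 has {b, c, d, e, f}, leaving only a.
Row 3, column 2: row 3 has {c, d, e, f} and column 2 has {b, c, d, e}, leaving only a.
Row 3 already has {a, c, d, e, f} and column 4 already has {c, d, e, f}, so row 3, column 4 must be b.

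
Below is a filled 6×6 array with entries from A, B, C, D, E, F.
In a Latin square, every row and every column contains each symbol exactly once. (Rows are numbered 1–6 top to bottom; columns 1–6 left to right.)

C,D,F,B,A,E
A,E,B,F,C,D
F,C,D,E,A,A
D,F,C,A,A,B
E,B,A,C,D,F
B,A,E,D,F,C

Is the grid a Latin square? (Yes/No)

Row 4 contains A twice (at columns 4 and 5); row 3 is also not a permutation.

No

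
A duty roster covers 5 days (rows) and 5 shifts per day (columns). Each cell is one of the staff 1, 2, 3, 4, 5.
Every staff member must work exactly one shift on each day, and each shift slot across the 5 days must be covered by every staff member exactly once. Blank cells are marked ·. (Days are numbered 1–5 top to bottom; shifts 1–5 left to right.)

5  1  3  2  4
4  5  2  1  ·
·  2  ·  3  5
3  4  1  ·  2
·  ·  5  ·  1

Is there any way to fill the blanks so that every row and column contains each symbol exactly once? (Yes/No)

No day or shift among the givens repeats a symbol, and propagating forced cells runs into no contradiction.
One valid completion exists (for instance, 5 1 3 2 4 / 4 5 2 1 3 / 1 2 4 3 5 / 3 4 1 5 2 / 2 3 5 4 1).

Yes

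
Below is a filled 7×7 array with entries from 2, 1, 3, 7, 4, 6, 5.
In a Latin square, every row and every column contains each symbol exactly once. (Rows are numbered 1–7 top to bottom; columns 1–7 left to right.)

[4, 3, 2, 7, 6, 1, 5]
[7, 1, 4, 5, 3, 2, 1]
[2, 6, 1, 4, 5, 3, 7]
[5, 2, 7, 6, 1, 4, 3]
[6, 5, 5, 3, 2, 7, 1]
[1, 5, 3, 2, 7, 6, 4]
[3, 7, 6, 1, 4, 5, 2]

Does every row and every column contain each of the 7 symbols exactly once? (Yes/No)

No

Row 2 contains 1 twice (at columns 2 and 7); row 5 is also not a permutation.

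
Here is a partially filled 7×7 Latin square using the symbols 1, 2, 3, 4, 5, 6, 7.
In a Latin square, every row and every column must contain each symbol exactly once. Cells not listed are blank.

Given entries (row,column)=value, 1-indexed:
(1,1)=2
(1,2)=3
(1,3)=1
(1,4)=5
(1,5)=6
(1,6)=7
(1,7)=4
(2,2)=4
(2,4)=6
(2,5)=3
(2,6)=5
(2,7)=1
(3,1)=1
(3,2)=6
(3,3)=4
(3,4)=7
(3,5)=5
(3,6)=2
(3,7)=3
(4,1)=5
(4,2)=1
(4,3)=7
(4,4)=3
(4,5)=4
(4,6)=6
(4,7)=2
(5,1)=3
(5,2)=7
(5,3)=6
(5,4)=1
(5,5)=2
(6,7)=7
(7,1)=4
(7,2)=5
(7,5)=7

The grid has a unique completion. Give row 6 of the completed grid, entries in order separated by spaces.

Row 6, column 1: row 6 has {7} and column 1 has {1, 2, 3, 4, 5}, leaving only 6.
Row 6, column 2: row 6 has {6, 7} and column 2 has {1, 3, 4, 5, 6, 7}, leaving only 2.
Row 6, column 4: row 6 has {2, 6, 7} and column 4 has {1, 3, 5, 6, 7}, leaving only 4.
Row 6, column 5: row 6 has {2, 4, 6, 7} and column 5 has {2, 3, 4, 5, 6, 7}, leaving only 1.
Row 6, column 6: row 6 has {1, 2, 4, 6, 7} and column 6 has {2, 5, 6, 7}, leaving only 3.
Row 6, column 3: row 6 has {1, 2, 3, 4, 6, 7} and column 3 has {1, 4, 6, 7}, leaving only 5.
So row 6 reads: 6 2 5 4 1 3 7.

6 2 5 4 1 3 7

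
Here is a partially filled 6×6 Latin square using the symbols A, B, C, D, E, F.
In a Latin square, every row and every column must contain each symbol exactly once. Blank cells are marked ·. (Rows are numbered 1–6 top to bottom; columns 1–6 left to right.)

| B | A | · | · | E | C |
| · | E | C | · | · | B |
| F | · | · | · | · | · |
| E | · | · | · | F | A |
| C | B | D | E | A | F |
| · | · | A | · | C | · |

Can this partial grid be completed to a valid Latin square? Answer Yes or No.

Yes

No row or column among the givens repeats a symbol, and propagating forced cells runs into no contradiction.
One valid completion exists (for instance, B A F D E C / A E C F D B / F C E A B D / E D B C F A / C B D E A F / D F A B C E).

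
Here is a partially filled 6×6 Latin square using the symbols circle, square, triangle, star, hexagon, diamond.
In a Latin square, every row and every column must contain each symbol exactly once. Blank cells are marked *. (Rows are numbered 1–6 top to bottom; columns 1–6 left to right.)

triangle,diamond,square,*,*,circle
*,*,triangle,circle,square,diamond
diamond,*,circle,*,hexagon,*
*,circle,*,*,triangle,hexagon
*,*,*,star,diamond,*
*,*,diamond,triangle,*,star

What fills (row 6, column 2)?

Row 1, column 4: row 1 has {circle, square, triangle, diamond} and column 4 has {circle, triangle, star}, leaving only hexagon.
Row 1, column 5: row 1 has {circle, square, triangle, hexagon, diamond} and column 5 has {square, triangle, hexagon, diamond}, leaving only star.
Row 3, column 4: row 3 has {circle, hexagon, diamond} and column 4 has {circle, triangle, star, hexagon}, leaving only square.
Row 3, column 6: row 3 has {circle, square, hexagon, diamond} and column 6 has {circle, star, hexagon, diamond}, leaving only triangle.
Row 3, column 2: row 3 has {circle, square, triangle, hexagon, diamond} and column 2 has {circle, diamond}, leaving only star.
Row 2, column 2: row 2 has {circle, square, triangle, diamond} and column 2 has {circle, star, diamond}, leaving only hexagon.
Row 6 already has {triangle, star, diamond} and column 2 already has {circle, star, hexagon, diamond}, so row 6, column 2 must be square.

square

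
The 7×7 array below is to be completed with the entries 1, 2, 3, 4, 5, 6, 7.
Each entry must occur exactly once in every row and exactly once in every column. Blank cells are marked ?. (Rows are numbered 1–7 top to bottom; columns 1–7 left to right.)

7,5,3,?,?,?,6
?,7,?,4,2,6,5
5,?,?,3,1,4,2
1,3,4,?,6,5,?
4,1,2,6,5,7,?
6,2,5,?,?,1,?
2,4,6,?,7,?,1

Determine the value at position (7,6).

3

Row 7 already has {1, 2, 4, 6, 7} and column 6 already has {1, 4, 5, 6, 7}, so row 7, column 6 must be 3.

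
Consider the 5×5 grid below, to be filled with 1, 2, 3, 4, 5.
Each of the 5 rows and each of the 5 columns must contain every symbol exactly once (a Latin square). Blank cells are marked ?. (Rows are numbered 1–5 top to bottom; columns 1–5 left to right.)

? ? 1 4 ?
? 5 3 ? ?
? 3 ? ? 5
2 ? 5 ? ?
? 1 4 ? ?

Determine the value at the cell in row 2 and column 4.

2

Row 1, column 2: row 1 has {1, 4} and column 2 has {1, 3, 5}, leaving only 2.
Row 1, column 5: row 1 has {1, 2, 4} and column 5 has {5}, leaving only 3.
Row 1, column 1: row 1 has {1, 2, 3, 4} and column 1 has {2}, leaving only 5.
Row 3, column 3: row 3 has {3, 5} and column 3 has {1, 3, 4, 5}, leaving only 2.
Row 3, column 4: row 3 has {2, 3, 5} and column 4 has {4}, leaving only 1.
Row 2 already has {3, 5} and column 4 already has {1, 4}, so row 2, column 4 must be 2.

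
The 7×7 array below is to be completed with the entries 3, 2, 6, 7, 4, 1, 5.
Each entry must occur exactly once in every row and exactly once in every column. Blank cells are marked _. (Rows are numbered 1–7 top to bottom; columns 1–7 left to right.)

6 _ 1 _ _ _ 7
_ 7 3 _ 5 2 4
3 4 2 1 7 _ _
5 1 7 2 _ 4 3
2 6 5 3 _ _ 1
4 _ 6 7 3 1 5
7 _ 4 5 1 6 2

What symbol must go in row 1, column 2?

5

Row 1, column 4: row 1 has {6, 7, 1} and column 4 has {3, 2, 7, 1, 5}, leaving only 4.
Row 1, column 5: row 1 has {6, 7, 4, 1} and column 5 has {3, 7, 1, 5}, leaving only 2.
Row 2, column 1: row 2 has {3, 2, 7, 4, 5} and column 1 has {3, 2, 6, 7, 4, 5}, leaving only 1.
Row 2, column 4: row 2 has {3, 2, 7, 4, 1, 5} and column 4 has {3, 2, 7, 4, 1, 5}, leaving only 6.
Row 3, column 6: row 3 has {3, 2, 7, 4, 1} and column 6 has {2, 6, 4, 1}, leaving only 5.
Row 1, column 6: row 1 has {2, 6, 7, 4, 1} and column 6 has {2, 6, 4, 1, 5}, leaving only 3.
Row 1 already has {3, 2, 6, 7, 4, 1} and column 2 already has {6, 7, 4, 1}, so row 1, column 2 must be 5.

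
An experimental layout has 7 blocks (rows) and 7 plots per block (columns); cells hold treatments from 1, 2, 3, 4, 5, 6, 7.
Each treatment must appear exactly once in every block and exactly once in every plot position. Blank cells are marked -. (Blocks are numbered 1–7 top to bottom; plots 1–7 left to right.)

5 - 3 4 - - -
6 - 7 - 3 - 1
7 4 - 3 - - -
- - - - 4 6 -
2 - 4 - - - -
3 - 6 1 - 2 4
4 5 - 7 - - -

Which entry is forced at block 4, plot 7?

Block 2, plot 2: block 2 has {1, 3, 6, 7} and plot 2 has {4, 5}, leaving only 2.
Block 2, plot 4: block 2 has {1, 2, 3, 6, 7} and plot 4 has {1, 3, 4, 7}, leaving only 5.
Block 2, plot 6: block 2 has {1, 2, 3, 5, 6, 7} and plot 6 has {2, 6}, leaving only 4.
Block 4, plot 1: block 4 has {4, 6} and plot 1 has {2, 3, 4, 5, 6, 7}, leaving only 1.
Block 4, plot 4: block 4 has {1, 4, 6} and plot 4 has {1, 3, 4, 5, 7}, leaving only 2.
Block 4, plot 3: block 4 has {1, 2, 4, 6} and plot 3 has {3, 4, 6, 7}, leaving only 5.
Block 5, plot 4: block 5 has {2, 4} and plot 4 has {1, 2, 3, 4, 5, 7}, leaving only 6.
Block 6, plot 2: block 6 has {1, 2, 3, 4, 6} and plot 2 has {2, 4, 5}, leaving only 7.
Block 4, plot 2: block 4 has {1, 2, 4, 5, 6} and plot 2 has {2, 4, 5, 7}, leaving only 3.
Block 4 already has {1, 2, 3, 4, 5, 6} and plot 7 already has {1, 4}, so block 4, plot 7 must be 7.

7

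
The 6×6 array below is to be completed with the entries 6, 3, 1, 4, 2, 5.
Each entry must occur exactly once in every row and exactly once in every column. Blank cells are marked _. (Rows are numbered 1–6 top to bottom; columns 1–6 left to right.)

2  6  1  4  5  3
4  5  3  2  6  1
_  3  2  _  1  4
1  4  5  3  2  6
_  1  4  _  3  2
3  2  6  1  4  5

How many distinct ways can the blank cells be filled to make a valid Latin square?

Row 3, column 1: eliminating its row and column leaves {6, 5}.
Row 3, column 4: eliminating its row and column leaves {6, 5}.
Row 5, column 1: eliminating its row and column leaves {6, 5}.
Row 5, column 4: eliminating its row and column leaves {6, 5}.
Enumerating the assignments across these blanks that avoid any row or column repeat gives 2 completions.

2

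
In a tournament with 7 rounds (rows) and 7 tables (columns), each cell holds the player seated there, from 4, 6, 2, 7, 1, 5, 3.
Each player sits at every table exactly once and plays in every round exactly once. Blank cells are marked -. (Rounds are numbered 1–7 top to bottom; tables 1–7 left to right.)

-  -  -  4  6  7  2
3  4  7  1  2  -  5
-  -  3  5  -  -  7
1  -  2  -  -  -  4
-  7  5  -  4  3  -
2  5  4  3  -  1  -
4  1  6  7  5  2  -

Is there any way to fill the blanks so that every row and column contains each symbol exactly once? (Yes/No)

No

Round 1, table 1: round 1 has {4, 6, 2, 7} and table 1 has {4, 2, 1, 3}, so it must be 5.
Round 1, table 2: round 1 has {4, 6, 2, 7, 5} and table 2 has {4, 7, 1, 5}, so it must be 3.
Round 1, table 3: round 1 has {4, 6, 2, 7, 5, 3} and table 3 has {4, 6, 2, 7, 5, 3}, so it must be 1.
Round 2, table 6: round 2 has {4, 2, 7, 1, 5, 3} and table 6 has {2, 7, 1, 3}, so it must be 6.
Round 3, table 1: round 3 has {7, 5, 3} and table 1 has {4, 2, 1, 5, 3}, so it must be 6.
Now round 5, table 1: round 5 together with table 1 already contain {4, 6, 2, 7, 1, 5, 3} — every symbol — so nothing can go there. The grid has no valid completion.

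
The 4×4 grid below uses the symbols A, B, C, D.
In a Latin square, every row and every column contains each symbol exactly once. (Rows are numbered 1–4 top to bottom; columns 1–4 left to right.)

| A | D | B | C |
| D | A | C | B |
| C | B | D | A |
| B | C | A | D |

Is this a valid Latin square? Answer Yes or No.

Each row is a permutation of the 4 symbols, and so is each column.

Yes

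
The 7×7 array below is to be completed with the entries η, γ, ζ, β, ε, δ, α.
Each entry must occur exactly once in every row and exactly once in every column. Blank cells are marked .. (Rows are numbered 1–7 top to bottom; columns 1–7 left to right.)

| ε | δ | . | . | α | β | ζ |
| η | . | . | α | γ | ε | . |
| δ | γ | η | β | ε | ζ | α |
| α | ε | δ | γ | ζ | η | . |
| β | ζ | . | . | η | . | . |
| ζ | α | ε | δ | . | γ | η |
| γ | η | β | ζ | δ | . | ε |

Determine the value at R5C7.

Row 1, column 3: row 1 has {ζ, β, ε, δ, α} and column 3 has {η, β, ε, δ}, leaving only γ.
Row 1, column 4: row 1 has {γ, ζ, β, ε, δ, α} and column 4 has {γ, ζ, β, δ, α}, leaving only η.
Row 2, column 2: row 2 has {η, γ, ε, α} and column 2 has {η, γ, ζ, ε, δ, α}, leaving only β.
Row 2, column 3: row 2 has {η, γ, β, ε, α} and column 3 has {η, γ, β, ε, δ}, leaving only ζ.
Row 2, column 7: row 2 has {η, γ, ζ, β, ε, α} and column 7 has {η, ζ, ε, α}, leaving only δ.
Row 5 already has {η, ζ, β} and column 7 already has {η, ζ, ε, δ, α}, so row 5, column 7 must be γ.

γ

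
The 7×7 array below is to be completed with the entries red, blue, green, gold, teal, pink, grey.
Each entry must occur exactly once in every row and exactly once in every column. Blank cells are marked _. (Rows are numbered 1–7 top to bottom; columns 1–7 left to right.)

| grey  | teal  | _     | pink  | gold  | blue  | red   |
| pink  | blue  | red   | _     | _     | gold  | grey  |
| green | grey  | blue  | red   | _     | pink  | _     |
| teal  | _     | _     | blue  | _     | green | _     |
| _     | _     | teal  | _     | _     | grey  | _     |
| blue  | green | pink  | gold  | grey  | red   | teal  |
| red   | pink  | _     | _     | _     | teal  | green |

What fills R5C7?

Row 1, column 3: row 1 has {red, blue, gold, teal, pink, grey} and column 3 has {red, blue, teal, pink}, leaving only green.
Row 3, column 5: row 3 has {red, blue, green, pink, grey} and column 5 has {gold, grey}, leaving only teal.
Row 2, column 5: row 2 has {red, blue, gold, pink, grey} and column 5 has {gold, teal, grey}, leaving only green.
Row 2, column 4: row 2 has {red, blue, green, gold, pink, grey} and column 4 has {red, blue, gold, pink}, leaving only teal.
Row 3, column 7: row 3 has {red, blue, green, teal, pink, grey} and column 7 has {red, green, teal, grey}, leaving only gold.
Row 4, column 7: row 4 has {blue, green, teal} and column 7 has {red, green, gold, teal, grey}, leaving only pink.
Row 5 already has {teal, grey} and column 7 already has {red, green, gold, teal, pink, grey}, so row 5, column 7 must be blue.

blue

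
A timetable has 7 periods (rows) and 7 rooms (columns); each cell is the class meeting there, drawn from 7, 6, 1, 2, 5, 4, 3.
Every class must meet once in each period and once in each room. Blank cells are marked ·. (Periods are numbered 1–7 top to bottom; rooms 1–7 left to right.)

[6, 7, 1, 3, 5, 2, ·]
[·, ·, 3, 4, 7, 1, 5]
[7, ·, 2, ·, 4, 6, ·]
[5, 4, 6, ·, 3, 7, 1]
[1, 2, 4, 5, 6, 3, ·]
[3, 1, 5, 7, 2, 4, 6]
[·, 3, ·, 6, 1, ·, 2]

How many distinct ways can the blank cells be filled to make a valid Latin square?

1

Period 1, room 7: eliminating its period and room leaves {4}.
Period 2, room 1: eliminating its period and room leaves {2}.
Period 2, room 2: eliminating its period and room leaves {6}.
Period 3, room 2: eliminating its period and room leaves {5}.
Period 3, room 4: eliminating its period and room leaves {1}.
Period 3, room 7: eliminating its period and room leaves {3}.
Period 4, room 4: eliminating its period and room leaves {2}.
Period 5, room 7: eliminating its period and room leaves {7}.
Period 7, room 1: eliminating its period and room leaves {4}.
Period 7, room 3: eliminating its period and room leaves {7}.
Period 7, room 6: eliminating its period and room leaves {5}.
Only one assignment across all blanks avoids any period or room repeat, giving 1 completion.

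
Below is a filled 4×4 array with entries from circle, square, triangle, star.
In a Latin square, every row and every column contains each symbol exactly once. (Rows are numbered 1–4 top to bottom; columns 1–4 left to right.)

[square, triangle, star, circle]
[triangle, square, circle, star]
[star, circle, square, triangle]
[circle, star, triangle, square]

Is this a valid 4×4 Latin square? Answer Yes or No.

Each row is a permutation of the 4 symbols, and so is each column.

Yes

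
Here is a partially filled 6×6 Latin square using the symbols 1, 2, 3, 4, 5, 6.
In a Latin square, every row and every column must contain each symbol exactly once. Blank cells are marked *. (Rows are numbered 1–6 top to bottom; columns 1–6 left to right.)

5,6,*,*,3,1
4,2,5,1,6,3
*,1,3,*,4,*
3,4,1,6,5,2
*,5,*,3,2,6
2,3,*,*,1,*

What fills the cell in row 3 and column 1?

6

Row 3 already has {1, 3, 4} and column 1 already has {2, 3, 4, 5}, so row 3, column 1 must be 6.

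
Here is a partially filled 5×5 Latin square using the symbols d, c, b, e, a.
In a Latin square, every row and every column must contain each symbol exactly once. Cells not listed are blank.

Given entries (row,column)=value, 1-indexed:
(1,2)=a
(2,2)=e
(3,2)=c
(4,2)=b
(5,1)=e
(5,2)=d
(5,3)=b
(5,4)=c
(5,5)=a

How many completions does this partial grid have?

Row 1, column 1: eliminating its row and column leaves {d, c, b}.
Row 1, column 3: eliminating its row and column leaves {d, c, e}.
Row 1, column 4: eliminating its row and column leaves {d, b, e}.
Row 1, column 5: eliminating its row and column leaves {d, c, b, e}.
Row 2, column 1: eliminating its row and column leaves {d, c, b, a}.
Row 2, column 3: eliminating its row and column leaves {d, c, a}.
Row 2, column 4: eliminating its row and column leaves {d, b, a}.
Row 2, column 5: eliminating its row and column leaves {d, c, b}.
Row 3, column 1: eliminating its row and column leaves {d, b, a}.
Row 3, column 3: eliminating its row and column leaves {d, e, a}.
Row 3, column 4: eliminating its row and column leaves {d, b, e, a}.
Row 3, column 5: eliminating its row and column leaves {d, b, e}.
Row 4, column 1: eliminating its row and column leaves {d, c, a}.
Row 4, column 3: eliminating its row and column leaves {d, c, e, a}.
Row 4, column 4: eliminating its row and column leaves {d, e, a}.
Row 4, column 5: eliminating its row and column leaves {d, c, e}.
Enumerating the assignments across these blanks that avoid any row or column repeat gives 56 completions.

56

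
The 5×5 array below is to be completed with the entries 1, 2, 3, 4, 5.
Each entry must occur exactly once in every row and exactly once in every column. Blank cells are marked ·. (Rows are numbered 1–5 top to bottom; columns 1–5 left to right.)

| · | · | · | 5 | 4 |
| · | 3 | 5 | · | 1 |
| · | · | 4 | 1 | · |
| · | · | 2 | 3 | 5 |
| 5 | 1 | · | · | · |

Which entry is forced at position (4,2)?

Row 4 already has {2, 3, 5} and column 2 already has {1, 3}, so row 4, column 2 must be 4.

4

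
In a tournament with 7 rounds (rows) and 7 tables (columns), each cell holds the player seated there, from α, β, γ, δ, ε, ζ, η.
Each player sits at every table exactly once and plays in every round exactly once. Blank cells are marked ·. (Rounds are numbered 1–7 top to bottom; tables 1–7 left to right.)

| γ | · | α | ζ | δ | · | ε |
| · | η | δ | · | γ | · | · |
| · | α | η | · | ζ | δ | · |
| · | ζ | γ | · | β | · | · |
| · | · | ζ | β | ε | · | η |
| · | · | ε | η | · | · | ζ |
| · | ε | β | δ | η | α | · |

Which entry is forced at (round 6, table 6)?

Round 1, table 2: round 1 has {α, γ, δ, ε, ζ} and table 2 has {α, ε, ζ, η}, leaving only β.
Round 1, table 6: round 1 has {α, β, γ, δ, ε, ζ} and table 6 has {α, δ}, leaving only η.
Round 4, table 6: round 4 has {β, γ, ζ} and table 6 has {α, δ, η}, leaving only ε.
Round 4, table 4: round 4 has {β, γ, ε, ζ} and table 4 has {β, δ, ζ, η}, leaving only α.
Round 2, table 4: round 2 has {γ, δ, η} and table 4 has {α, β, δ, ζ, η}, leaving only ε.
Round 3, table 4: round 3 has {α, δ, ζ, η} and table 4 has {α, β, δ, ε, ζ, η}, leaving only γ.
Round 3, table 7: round 3 has {α, γ, δ, ζ, η} and table 7 has {ε, ζ, η}, leaving only β.
Round 2, table 7: round 2 has {γ, δ, ε, η} and table 7 has {β, ε, ζ, η}, leaving only α.
Round 3, table 1: round 3 has {α, β, γ, δ, ζ, η} and table 1 has {γ}, leaving only ε.
Round 4, table 7: round 4 has {α, β, γ, ε, ζ} and table 7 has {α, β, ε, ζ, η}, leaving only δ.
Round 4, table 1: round 4 has {α, β, γ, δ, ε, ζ} and table 1 has {γ, ε}, leaving only η.
Round 5, table 6: round 5 has {β, ε, ζ, η} and table 6 has {α, δ, ε, η}, leaving only γ.
Round 6 already has {ε, ζ, η} and table 6 already has {α, γ, δ, ε, η}, so round 6, table 6 must be β.

β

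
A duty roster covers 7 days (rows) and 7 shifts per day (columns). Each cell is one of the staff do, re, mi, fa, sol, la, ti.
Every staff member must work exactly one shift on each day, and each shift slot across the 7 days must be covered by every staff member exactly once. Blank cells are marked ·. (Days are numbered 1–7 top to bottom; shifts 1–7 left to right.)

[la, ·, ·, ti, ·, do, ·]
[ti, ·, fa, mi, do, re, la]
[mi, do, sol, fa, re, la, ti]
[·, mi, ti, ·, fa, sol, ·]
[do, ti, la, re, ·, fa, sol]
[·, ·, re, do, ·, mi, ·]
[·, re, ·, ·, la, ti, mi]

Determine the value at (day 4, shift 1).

Day 4 already has {mi, fa, sol, ti} and shift 1 already has {do, mi, la, ti}, so day 4, shift 1 must be re.

re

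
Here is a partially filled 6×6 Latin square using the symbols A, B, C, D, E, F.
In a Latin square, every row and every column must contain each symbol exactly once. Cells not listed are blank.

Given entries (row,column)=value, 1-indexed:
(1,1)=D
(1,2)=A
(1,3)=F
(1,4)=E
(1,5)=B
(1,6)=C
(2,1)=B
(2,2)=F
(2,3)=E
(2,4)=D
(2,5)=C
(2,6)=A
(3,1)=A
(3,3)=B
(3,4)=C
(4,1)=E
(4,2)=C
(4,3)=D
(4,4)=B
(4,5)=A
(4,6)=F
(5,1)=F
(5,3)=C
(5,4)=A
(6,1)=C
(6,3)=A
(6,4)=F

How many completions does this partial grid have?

4

Row 3, column 2: eliminating its row and column leaves {D, E}.
Row 3, column 5: eliminating its row and column leaves {D, E, F}.
Row 3, column 6: eliminating its row and column leaves {D, E}.
Row 5, column 2: eliminating its row and column leaves {B, D, E}.
Row 5, column 5: eliminating its row and column leaves {D, E}.
Row 5, column 6: eliminating its row and column leaves {B, D, E}.
Row 6, column 2: eliminating its row and column leaves {B, D, E}.
Row 6, column 5: eliminating its row and column leaves {D, E}.
Row 6, column 6: eliminating its row and column leaves {B, D, E}.
Enumerating the assignments across these blanks that avoid any row or column repeat gives 4 completions.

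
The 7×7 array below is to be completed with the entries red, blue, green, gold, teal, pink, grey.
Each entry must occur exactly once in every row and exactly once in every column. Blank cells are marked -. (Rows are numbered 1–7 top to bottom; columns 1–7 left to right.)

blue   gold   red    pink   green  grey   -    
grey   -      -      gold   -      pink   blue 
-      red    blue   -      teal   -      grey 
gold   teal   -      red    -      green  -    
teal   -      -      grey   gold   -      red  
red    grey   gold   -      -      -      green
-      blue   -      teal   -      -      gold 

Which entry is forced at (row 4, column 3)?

Row 1, column 7: row 1 has {red, blue, green, gold, pink, grey} and column 7 has {red, blue, green, gold, grey}, leaving only teal.
Row 2, column 2: row 2 has {blue, gold, pink, grey} and column 2 has {red, blue, gold, teal, grey}, leaving only green.
Row 2, column 3: row 2 has {blue, green, gold, pink, grey} and column 3 has {red, blue, gold}, leaving only teal.
Row 2, column 5: row 2 has {blue, green, gold, teal, pink, grey} and column 5 has {green, gold, teal}, leaving only red.
Row 3, column 4: row 3 has {red, blue, teal, grey} and column 4 has {red, gold, teal, pink, grey}, leaving only green.
Row 3, column 1: row 3 has {red, blue, green, teal, grey} and column 1 has {red, blue, gold, teal, grey}, leaving only pink.
Row 3, column 6: row 3 has {red, blue, green, teal, pink, grey} and column 6 has {green, pink, grey}, leaving only gold.
Row 4, column 7: row 4 has {red, green, gold, teal} and column 7 has {red, blue, green, gold, teal, grey}, leaving only pink.
Row 4 already has {red, green, gold, teal, pink} and column 3 already has {red, blue, gold, teal}, so row 4, column 3 must be grey.

grey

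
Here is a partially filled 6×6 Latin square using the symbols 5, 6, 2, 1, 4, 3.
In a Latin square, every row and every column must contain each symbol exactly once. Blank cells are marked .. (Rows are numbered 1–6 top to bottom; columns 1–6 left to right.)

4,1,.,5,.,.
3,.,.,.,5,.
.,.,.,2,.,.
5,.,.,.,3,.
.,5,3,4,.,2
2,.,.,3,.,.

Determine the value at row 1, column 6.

3

Row 1, column 6 is narrowed to {6, 3}.
If it were 6, then row 1, column 5 would be left with no valid symbol.
So row 1, column 6 must be 3.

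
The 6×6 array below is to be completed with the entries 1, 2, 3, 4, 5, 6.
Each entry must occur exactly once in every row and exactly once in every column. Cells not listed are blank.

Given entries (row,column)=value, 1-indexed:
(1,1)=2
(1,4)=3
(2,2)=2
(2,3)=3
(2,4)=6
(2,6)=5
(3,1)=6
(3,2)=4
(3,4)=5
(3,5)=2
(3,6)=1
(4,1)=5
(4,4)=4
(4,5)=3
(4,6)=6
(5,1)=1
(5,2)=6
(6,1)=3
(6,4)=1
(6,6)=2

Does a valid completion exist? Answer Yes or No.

Row 3, column 3: row 3 together with column 3 already contain {1, 2, 3, 4, 5, 6} — every symbol — so nothing can go there. The grid has no valid completion.

No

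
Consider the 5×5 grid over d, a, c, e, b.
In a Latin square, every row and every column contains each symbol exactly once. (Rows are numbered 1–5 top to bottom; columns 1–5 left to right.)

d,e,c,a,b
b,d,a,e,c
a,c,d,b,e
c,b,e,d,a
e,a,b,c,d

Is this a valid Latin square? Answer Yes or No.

Each row is a permutation of the 5 symbols, and so is each column.

Yes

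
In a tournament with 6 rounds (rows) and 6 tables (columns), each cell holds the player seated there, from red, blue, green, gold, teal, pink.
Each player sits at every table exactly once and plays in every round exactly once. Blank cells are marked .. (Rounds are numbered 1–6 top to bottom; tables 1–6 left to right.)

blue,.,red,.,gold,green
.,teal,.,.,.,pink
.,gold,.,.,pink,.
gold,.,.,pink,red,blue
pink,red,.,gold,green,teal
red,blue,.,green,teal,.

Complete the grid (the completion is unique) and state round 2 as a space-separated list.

green teal gold red blue pink

Round 2, table 1: round 2 has {teal, pink} and table 1 has {red, blue, gold, pink}, leaving only green.
Round 2, table 5: round 2 has {green, teal, pink} and table 5 has {red, green, gold, teal, pink}, leaving only blue.
Round 2, table 3: round 2 has {blue, green, teal, pink} and table 3 has {red}, leaving only gold.
Round 2, table 4: round 2 has {blue, green, gold, teal, pink} and table 4 has {green, gold, pink}, leaving only red.
So round 2 reads: green teal gold red blue pink.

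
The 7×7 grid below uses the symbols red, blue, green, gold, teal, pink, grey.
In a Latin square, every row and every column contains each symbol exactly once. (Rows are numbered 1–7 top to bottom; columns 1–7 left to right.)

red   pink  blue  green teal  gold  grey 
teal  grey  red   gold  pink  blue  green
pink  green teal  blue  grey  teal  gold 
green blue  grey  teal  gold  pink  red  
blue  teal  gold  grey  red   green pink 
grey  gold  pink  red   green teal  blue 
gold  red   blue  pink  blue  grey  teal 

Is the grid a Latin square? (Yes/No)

No

Row 7 contains blue twice (at columns 3 and 5); row 3 is also not a permutation.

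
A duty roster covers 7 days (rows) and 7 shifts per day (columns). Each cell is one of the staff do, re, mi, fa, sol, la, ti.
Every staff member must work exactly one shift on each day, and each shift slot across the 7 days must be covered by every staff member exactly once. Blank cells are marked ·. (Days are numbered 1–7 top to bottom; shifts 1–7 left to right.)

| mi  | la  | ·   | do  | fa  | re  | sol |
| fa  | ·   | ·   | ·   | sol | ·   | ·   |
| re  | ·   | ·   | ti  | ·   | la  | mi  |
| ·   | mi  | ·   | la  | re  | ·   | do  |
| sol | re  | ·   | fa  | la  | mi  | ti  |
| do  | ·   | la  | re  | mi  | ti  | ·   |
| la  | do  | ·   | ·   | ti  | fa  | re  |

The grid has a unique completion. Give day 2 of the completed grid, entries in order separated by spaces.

fa ti re mi sol do la

Day 2, shift 2: day 2 has {fa, sol} and shift 2 has {do, re, mi, la}, leaving only ti.
Day 2, shift 4: day 2 has {fa, sol, ti} and shift 4 has {do, re, fa, la, ti}, leaving only mi.
Day 2, shift 6: day 2 has {mi, fa, sol, ti} and shift 6 has {re, mi, fa, la, ti}, leaving only do.
Day 2, shift 3: day 2 has {do, mi, fa, sol, ti} and shift 3 has {la}, leaving only re.
Day 2, shift 7: day 2 has {do, re, mi, fa, sol, ti} and shift 7 has {do, re, mi, sol, ti}, leaving only la.
So day 2 reads: fa ti re mi sol do la.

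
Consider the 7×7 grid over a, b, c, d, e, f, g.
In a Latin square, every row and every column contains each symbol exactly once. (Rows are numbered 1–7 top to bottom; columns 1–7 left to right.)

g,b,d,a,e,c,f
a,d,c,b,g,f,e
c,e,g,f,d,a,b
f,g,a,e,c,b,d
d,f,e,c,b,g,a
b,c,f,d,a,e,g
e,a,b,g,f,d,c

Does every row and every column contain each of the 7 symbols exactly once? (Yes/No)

Each row is a permutation of the 7 symbols, and so is each column.

Yes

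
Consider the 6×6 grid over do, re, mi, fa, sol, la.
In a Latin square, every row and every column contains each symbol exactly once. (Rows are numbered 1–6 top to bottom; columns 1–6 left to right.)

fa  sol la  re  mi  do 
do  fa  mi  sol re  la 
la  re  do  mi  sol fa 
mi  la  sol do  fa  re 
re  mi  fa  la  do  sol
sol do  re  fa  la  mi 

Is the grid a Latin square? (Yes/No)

Yes

Each row is a permutation of the 6 symbols, and so is each column.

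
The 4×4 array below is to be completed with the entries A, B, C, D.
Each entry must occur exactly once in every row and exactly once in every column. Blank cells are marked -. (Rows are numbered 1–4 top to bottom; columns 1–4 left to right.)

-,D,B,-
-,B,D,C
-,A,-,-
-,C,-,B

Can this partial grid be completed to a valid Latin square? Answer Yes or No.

Yes

No row or column among the givens repeats a symbol, and propagating forced cells runs into no contradiction.
One valid completion exists (for instance, C D B A / A B D C / B A C D / D C A B).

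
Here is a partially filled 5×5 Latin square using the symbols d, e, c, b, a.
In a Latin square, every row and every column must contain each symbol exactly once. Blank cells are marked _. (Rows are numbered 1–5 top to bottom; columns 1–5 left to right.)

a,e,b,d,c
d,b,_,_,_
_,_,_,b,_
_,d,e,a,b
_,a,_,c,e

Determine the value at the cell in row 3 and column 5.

Row 2, column 4: row 2 has {d, b} and column 4 has {d, c, b, a}, leaving only e.
Row 2, column 5: row 2 has {d, e, b} and column 5 has {e, c, b}, leaving only a.
Row 3 already has {b} and column 5 already has {e, c, b, a}, so row 3, column 5 must be d.

d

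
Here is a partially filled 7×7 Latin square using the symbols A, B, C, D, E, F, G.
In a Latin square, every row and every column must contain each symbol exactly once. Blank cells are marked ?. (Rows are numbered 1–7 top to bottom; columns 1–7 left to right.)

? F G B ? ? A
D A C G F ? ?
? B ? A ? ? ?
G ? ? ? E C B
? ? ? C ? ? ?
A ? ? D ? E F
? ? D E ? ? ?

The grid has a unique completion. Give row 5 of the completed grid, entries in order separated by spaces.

Row 1, column 6: row 1 has {A, B, F, G} and column 6 has {C, E}, leaving only D.
Row 1, column 5: row 1 has {A, B, D, F, G} and column 5 has {E, F}, leaving only C.
Row 1, column 1: row 1 has {A, B, C, D, F, G} and column 1 has {A, D, G}, leaving only E.
Row 2, column 6: row 2 has {A, C, D, F, G} and column 6 has {C, D, E}, leaving only B.
Row 2, column 7: row 2 has {A, B, C, D, F, G} and column 7 has {A, B, F}, leaving only E.
Row 4, column 2: row 4 has {B, C, E, G} and column 2 has {A, B, F}, leaving only D.
Row 4, column 4: row 4 has {B, C, D, E, G} and column 4 has {A, B, C, D, E, G}, leaving only F.
Row 4, column 3: row 4 has {B, C, D, E, F, G} and column 3 has {C, D, G}, leaving only A.
Row 6, column 3: row 6 has {A, D, E, F} and column 3 has {A, C, D, G}, leaving only B.
Row 6, column 5: row 6 has {A, B, D, E, F} and column 5 has {C, E, F}, leaving only G.
Row 3, column 5: row 3 has {A, B} and column 5 has {C, E, F, G}, leaving only D.
Row 6, column 2: row 6 has {A, B, D, E, F, G} and column 2 has {A, B, D, F}, leaving only C.
Row 7, column 2: row 7 has {D, E} and column 2 has {A, B, C, D, F}, leaving only G.
Row 5, column 2: row 5 has {C} and column 2 has {A, B, C, D, F, G}, leaving only E.
Row 5, column 3: row 5 has {C, E} and column 3 has {A, B, C, D, G}, leaving only F.
Row 5, column 1: row 5 has {C, E, F} and column 1 has {A, D, E, G}, leaving only B.
Row 5, column 5: row 5 has {B, C, E, F} and column 5 has {C, D, E, F, G}, leaving only A.
Row 5, column 6: row 5 has {A, B, C, E, F} and column 6 has {B, C, D, E}, leaving only G.
Row 5, column 7: row 5 has {A, B, C, E, F, G} and column 7 has {A, B, E, F}, leaving only D.
So row 5 reads: B E F C A G D.

B E F C A G D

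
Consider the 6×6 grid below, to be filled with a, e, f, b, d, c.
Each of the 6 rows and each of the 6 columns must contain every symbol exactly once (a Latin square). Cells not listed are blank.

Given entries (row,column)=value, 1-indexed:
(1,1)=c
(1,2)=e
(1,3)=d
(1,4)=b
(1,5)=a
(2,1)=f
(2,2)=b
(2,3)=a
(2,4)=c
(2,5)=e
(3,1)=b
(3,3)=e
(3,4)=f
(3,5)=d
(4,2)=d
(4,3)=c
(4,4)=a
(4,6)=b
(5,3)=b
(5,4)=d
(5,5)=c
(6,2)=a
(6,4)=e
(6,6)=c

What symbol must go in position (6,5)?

b

Row 1, column 6: row 1 has {a, e, b, d, c} and column 6 has {b, c}, leaving only f.
Row 2, column 6: row 2 has {a, e, f, b, c} and column 6 has {f, b, c}, leaving only d.
Row 3, column 2: row 3 has {e, f, b, d} and column 2 has {a, e, b, d}, leaving only c.
Row 3, column 6: row 3 has {e, f, b, d, c} and column 6 has {f, b, d, c}, leaving only a.
Row 4, column 1: row 4 has {a, b, d, c} and column 1 has {f, b, c}, leaving only e.
Row 4, column 5: row 4 has {a, e, b, d, c} and column 5 has {a, e, d, c}, leaving only f.
Row 6 already has {a, e, c} and column 5 already has {a, e, f, d, c}, so row 6, column 5 must be b.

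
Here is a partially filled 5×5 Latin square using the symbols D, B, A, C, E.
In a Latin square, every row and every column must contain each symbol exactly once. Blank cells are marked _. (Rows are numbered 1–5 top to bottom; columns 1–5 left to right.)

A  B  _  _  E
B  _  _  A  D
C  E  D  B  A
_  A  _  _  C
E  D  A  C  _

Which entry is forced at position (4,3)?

B

Row 1, column 3: row 1 has {B, A, E} and column 3 has {D, A}, leaving only C.
Row 1, column 4: row 1 has {B, A, C, E} and column 4 has {B, A, C}, leaving only D.
Row 2, column 2: row 2 has {D, B, A} and column 2 has {D, B, A, E}, leaving only C.
Row 2, column 3: row 2 has {D, B, A, C} and column 3 has {D, A, C}, leaving only E.
Row 4 already has {A, C} and column 3 already has {D, A, C, E}, so row 4, column 3 must be B.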